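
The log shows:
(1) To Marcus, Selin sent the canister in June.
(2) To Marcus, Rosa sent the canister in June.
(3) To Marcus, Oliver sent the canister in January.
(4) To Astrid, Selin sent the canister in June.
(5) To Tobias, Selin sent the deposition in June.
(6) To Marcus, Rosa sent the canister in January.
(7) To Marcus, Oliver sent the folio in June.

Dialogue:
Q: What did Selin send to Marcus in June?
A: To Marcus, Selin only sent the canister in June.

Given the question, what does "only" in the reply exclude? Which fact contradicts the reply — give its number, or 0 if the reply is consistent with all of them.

0

Answering "What did ...?" puts focus on the thing — here, "the canister".
"Only" then excludes alternative things while the background — agent = Selin, recipient = Marcus, setting = in June — is held fixed.
No listed fact shares that background with another thing. Nothing contradicts the reply.
(Fact (4) would refute a reading with focus on the recipient — but that is not what the question asks.)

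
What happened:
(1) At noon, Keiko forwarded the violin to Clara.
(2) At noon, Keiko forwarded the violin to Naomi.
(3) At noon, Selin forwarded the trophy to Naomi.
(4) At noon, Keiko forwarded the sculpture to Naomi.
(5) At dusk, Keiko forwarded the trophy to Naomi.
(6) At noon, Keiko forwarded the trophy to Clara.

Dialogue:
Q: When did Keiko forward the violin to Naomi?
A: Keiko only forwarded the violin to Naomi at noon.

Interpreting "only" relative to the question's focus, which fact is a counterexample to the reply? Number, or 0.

Answering "When did ...?" puts focus on the setting — here, "at noon".
So "only" ranges over settings; the rest (Keiko as agent and the violin as thing and Naomi as recipient) is presupposed.
No fact keeps Keiko as agent and the violin as thing and Naomi as recipient while changing the setting; every other fact differs on something backgrounded. The reply stands.
(Fact (1) would refute a reading with focus on the recipient — but that is not what the question asks.)

0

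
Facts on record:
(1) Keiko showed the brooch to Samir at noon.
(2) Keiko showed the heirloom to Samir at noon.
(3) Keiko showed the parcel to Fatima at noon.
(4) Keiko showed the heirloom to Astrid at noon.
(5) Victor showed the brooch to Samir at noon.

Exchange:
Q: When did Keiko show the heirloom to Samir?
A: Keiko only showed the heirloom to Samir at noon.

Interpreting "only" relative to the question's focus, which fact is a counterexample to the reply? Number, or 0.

Answering "When did ...?" puts focus on the setting — here, "at noon".
"Only" then excludes alternative settings while the background — Keiko as agent and the heirloom as thing and Samir as recipient — is held fixed.
No fact keeps Keiko as agent and the heirloom as thing and Samir as recipient while changing the setting; every other fact differs on something backgrounded. The reply stands.
(Fact (4) would refute a reading with focus on the recipient — but that is not what the question asks.)

0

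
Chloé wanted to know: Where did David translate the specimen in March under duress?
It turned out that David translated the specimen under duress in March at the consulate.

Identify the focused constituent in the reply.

at the consulate

The wh-word "where" asks about the location.
In the answer, "David", "the specimen", "in March" and "under duress" are given — repeated from the question.
The constituent filling the location gap is "at the consulate"; that is the focus and would carry nuclear stress.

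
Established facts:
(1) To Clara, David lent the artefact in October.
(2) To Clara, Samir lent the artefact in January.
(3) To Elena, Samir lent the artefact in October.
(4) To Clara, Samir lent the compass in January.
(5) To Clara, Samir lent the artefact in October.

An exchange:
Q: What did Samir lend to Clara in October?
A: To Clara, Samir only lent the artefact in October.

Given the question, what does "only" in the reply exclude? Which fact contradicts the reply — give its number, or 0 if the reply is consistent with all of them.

Answering "What did ...?" puts focus on the thing — here, "the artefact".
So "only" ranges over things; the rest (agent = Samir, recipient = Clara, setting = in October) is presupposed.
No fact keeps agent = Samir, recipient = Clara, setting = in October while changing the thing; every other fact differs on something backgrounded. The reply stands.
(Fact (2) would refute a reading with focus on the setting — but that is not what the question asks.)

0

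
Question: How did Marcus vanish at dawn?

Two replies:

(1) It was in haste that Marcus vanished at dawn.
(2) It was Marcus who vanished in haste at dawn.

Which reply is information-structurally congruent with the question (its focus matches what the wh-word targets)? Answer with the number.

1

The question word "how" targets the manner.
Option (1) clefts "in haste" — that matches what the question asks about.
Option (2) clefts "Marcus" — the subject (agent), not what was asked.
So the congruent reply is (1).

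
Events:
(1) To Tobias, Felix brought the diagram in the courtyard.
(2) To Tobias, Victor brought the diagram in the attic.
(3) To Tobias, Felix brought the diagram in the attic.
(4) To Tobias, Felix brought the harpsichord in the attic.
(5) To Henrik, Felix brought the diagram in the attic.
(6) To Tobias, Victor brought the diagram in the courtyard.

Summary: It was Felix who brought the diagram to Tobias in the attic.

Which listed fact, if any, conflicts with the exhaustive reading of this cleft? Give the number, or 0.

Focus of the cleft: "Felix" (the agent). Presupposed background: same thing, recipient, setting (the diagram / Tobias / in the attic).
The exhaustive reading says no other agent fits that background.
But fact (2) also has same thing, recipient, setting (the diagram / Tobias / in the attic), with agent = Victor — so the exhaustive reading fails.

2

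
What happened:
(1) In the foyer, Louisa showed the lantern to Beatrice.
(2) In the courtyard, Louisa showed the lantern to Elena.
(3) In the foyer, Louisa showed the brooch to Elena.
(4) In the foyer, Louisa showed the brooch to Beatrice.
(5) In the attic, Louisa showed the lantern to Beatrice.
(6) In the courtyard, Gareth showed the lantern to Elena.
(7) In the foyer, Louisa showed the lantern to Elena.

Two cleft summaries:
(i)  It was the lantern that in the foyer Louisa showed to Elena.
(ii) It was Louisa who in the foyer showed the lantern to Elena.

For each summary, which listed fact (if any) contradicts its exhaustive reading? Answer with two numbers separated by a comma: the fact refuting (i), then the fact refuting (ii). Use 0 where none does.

3, 0

Summary (i) focuses "the lantern" (the thing); background same agent, recipient, setting (Louisa / Elena / in the foyer). Fact (3) matches that background with thing = the brooch — refutes (i).
Summary (ii) focuses "Louisa" (the agent); background same thing, recipient, setting (the lantern / Elena / in the foyer). No fact matches that background with a different agent, so 0.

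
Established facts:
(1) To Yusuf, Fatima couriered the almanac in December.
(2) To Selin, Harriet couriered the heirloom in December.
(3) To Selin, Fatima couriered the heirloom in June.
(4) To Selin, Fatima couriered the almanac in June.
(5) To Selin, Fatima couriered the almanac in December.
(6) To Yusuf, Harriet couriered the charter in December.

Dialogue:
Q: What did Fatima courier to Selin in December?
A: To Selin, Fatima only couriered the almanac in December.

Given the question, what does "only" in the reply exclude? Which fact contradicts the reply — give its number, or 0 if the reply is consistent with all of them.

The question "What did ...?" targets the thing, so in the reply the focus falls on "the almanac".
"Only" then excludes alternative things while the background — agent = Fatima, recipient = Selin, setting = in December — is held fixed.
No listed fact shares that background with another thing. Nothing contradicts the reply.
(Fact (4) would refute a reading with focus on the setting — but that is not what the question asks.)

0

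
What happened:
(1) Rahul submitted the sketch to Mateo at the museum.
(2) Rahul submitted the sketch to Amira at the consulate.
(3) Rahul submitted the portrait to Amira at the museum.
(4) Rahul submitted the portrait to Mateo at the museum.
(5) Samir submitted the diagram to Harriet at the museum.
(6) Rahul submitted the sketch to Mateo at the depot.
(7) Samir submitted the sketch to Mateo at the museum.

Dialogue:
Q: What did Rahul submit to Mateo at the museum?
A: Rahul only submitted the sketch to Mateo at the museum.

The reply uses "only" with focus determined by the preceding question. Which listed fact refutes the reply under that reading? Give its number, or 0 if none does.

The question "What did ...?" targets the thing, so in the reply the focus falls on "the sketch".
"Only" then excludes alternative things while the background — agent = Rahul, recipient = Mateo, setting = at the museum — is held fixed.
Fact (4) shares the background with a different thing (the portrait) — counterexample.
(Fact (6) would refute a reading with focus on the setting — but that is not what the question asks.)

4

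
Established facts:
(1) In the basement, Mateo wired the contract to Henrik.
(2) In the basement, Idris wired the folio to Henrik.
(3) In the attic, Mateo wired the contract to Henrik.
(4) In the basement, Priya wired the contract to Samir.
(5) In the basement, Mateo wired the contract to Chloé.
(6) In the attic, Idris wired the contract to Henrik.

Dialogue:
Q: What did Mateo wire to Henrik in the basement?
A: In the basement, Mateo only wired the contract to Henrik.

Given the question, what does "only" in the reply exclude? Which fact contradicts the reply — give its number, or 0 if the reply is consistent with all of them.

0

Answering "What did ...?" puts focus on the thing — here, "the contract".
"Only" then excludes alternative things while the background — Mateo as agent and Henrik as recipient and in the basement as setting — is held fixed.
No listed fact shares that background with another thing. Nothing contradicts the reply.
(Fact (5) would refute a reading with focus on the recipient — but that is not what the question asks.)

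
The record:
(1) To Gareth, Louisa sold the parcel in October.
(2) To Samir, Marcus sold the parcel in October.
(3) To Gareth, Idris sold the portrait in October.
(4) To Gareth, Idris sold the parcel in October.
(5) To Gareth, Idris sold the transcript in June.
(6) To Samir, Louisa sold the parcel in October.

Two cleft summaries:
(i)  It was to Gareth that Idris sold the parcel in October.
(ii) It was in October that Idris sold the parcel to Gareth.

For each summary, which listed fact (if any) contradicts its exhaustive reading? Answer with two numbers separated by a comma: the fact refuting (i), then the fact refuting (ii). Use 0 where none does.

Summary (i) focuses "Gareth" (the recipient); background agent = Idris, thing = the parcel, setting = in October. No fact matches that background with a different recipient, so 0.
Summary (ii) focuses "in October" (the setting); background agent = Idris, thing = the parcel, recipient = Gareth. No fact matches that background with a different setting, so 0.

0, 0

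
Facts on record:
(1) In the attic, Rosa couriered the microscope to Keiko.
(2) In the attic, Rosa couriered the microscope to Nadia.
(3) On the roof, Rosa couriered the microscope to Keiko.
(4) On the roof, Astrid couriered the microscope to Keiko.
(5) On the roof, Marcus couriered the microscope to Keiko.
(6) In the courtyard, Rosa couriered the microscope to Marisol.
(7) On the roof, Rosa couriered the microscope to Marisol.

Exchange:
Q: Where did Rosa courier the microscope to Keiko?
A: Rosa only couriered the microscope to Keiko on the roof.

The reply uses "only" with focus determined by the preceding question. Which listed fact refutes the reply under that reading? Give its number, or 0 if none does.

1

The question "Where did ...?" targets the setting, so in the reply the focus falls on "on the roof".
"Only" then excludes alternative settings while the background — Rosa as agent and the microscope as thing and Keiko as recipient — is held fixed.
Fact (1) keeps Rosa as agent and the microscope as thing and Keiko as recipient but has setting = in the attic; that refutes the reply.
(Fact (7) would refute a reading with focus on the recipient — but that is not what the question asks.)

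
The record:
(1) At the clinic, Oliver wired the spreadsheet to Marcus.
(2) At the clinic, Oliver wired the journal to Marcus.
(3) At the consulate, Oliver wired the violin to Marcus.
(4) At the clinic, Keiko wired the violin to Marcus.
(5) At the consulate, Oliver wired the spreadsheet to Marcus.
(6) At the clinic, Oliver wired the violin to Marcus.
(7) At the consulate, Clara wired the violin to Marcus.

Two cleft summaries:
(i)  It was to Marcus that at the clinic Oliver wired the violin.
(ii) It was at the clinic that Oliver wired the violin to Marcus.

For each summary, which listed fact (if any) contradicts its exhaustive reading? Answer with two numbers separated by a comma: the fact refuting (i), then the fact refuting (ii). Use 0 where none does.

0, 3

(i): focus "Marcus". No fact shares agent = Oliver, thing = the violin, setting = at the clinic with a different recipient. 0.
(ii): focus "at the clinic". Looking for agent = Oliver, thing = the violin, recipient = Marcus with some other setting — fact (3) has at the consulate there. Refuted.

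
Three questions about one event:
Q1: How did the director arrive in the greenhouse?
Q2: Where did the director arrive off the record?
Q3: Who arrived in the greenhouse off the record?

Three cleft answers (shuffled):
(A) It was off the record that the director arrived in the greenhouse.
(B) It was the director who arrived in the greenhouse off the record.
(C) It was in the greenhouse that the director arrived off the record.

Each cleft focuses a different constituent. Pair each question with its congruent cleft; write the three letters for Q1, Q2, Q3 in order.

ACB

Q1 asks about the manner; cleft (A) focuses "off the record", which is the manner — so Q1 → A.
Q2 asks about the location; cleft (C) focuses "in the greenhouse", which is the location — so Q2 → C.
Q3 asks about the subject (agent); cleft (B) focuses "the director", which is the subject (agent) — so Q3 → B.
Mapping: Q1→A, Q2→C, Q3→B.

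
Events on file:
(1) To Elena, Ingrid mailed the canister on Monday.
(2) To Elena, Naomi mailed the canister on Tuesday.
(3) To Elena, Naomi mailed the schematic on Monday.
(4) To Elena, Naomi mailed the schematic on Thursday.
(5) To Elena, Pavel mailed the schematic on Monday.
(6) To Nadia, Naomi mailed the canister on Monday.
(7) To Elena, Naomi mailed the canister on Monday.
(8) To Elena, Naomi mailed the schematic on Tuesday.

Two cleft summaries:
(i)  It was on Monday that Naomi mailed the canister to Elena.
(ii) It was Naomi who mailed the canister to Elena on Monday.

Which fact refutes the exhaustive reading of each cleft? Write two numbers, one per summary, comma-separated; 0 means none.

2, 1

(i): focus "on Monday". Looking for agent = Naomi, thing = the canister, recipient = Elena with some other setting — fact (2) has on Tuesday there. Refuted.
(ii): focus "Naomi". Looking for thing = the canister, recipient = Elena, setting = on Monday with some other agent — fact (1) has Ingrid there. Refuted.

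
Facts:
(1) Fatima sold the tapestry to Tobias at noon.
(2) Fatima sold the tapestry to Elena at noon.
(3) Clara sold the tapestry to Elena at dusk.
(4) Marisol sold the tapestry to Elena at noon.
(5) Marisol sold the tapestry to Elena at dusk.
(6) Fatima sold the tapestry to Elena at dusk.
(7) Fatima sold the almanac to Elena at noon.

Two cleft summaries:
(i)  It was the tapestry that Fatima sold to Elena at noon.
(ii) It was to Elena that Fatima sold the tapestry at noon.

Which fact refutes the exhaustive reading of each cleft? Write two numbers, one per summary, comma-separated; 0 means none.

7, 1

Summary (i) focuses "the tapestry" (the thing); background Fatima as agent and Elena as recipient and at noon as setting. Fact (7) matches that background with thing = the almanac — refutes (i).
Summary (ii) focuses "Elena" (the recipient); background Fatima as agent and the tapestry as thing and at noon as setting. Fact (1) matches that background with recipient = Tobias — refutes (ii).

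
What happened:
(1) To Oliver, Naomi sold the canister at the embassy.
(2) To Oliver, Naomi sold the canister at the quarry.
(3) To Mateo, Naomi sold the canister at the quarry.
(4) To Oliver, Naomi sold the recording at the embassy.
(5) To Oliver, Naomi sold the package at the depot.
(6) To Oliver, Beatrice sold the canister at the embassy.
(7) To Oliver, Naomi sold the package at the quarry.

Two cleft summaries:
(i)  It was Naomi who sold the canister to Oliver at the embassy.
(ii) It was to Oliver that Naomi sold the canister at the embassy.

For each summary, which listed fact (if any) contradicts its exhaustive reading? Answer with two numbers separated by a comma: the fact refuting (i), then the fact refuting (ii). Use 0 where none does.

6, 0

(i): focus "Naomi". Looking for the canister as thing and Oliver as recipient and at the embassy as setting with some other agent — fact (6) has Beatrice there. Refuted.
(ii): focus "Oliver". No fact shares Naomi as agent and the canister as thing and at the embassy as setting with a different recipient. 0.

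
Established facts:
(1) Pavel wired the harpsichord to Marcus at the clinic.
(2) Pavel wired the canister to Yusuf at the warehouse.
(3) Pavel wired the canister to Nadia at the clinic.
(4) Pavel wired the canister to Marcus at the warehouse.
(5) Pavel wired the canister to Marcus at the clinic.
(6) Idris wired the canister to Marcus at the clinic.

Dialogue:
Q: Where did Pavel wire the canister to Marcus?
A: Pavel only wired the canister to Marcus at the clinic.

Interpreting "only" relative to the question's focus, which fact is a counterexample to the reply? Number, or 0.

4

Answering "Where did ...?" puts focus on the setting — here, "at the clinic".
"Only" then excludes alternative settings while the background — Pavel as agent and the canister as thing and Marcus as recipient — is held fixed.
Fact (4) keeps Pavel as agent and the canister as thing and Marcus as recipient but has setting = at the warehouse; that refutes the reply.
(Fact (1) would refute a reading with focus on the thing — but that is not what the question asks.)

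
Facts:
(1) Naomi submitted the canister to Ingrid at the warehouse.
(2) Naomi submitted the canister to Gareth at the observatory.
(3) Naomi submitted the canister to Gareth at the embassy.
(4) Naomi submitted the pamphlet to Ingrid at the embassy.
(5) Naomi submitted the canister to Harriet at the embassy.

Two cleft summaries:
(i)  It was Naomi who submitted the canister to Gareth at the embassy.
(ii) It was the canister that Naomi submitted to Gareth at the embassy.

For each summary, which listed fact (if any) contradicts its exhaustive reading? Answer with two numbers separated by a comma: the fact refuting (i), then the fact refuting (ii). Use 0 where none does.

(i): focus "Naomi". No fact shares thing = the canister, recipient = Gareth, setting = at the embassy with a different agent. 0.
(ii): focus "the canister". No fact shares agent = Naomi, recipient = Gareth, setting = at the embassy with a different thing. 0.

0, 0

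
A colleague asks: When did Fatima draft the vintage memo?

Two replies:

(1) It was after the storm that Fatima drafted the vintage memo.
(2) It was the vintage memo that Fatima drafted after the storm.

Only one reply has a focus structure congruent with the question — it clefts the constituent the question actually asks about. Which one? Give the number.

The question word "when" targets the time.
Option (1) clefts "after the storm" — that matches what the question asks about.
Option (2) clefts "the vintage memo" — the direct object, not what was asked.
So the congruent reply is (1).

1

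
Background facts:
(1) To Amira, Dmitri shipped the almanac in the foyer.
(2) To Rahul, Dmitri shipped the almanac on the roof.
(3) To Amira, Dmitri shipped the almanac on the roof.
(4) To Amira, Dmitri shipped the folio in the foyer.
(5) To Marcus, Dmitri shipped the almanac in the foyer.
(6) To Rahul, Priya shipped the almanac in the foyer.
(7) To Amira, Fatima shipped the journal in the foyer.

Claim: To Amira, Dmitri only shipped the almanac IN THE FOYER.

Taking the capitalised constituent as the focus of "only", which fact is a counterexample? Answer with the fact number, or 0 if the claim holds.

The capitals mark "in the foyer" as focus. So "only" rules out other settings, with the rest (same agent, thing, recipient (Dmitri / the almanac / Amira)) as background.
Fact (3) shares the background but differs in setting (on the roof) — a counterexample.

3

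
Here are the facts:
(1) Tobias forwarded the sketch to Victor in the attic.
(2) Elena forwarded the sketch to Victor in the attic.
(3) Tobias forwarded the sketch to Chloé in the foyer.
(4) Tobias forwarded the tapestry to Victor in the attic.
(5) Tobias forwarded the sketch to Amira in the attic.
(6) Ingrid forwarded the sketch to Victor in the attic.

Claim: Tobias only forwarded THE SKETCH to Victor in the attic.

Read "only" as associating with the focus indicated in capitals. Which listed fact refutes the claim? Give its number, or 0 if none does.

The capitals mark "the sketch" as focus. So "only" rules out other things, with the rest (Tobias as agent and Victor as recipient and in the attic as setting) as background.
Fact (4) shares the background but differs in thing (the tapestry) — a counterexample.

4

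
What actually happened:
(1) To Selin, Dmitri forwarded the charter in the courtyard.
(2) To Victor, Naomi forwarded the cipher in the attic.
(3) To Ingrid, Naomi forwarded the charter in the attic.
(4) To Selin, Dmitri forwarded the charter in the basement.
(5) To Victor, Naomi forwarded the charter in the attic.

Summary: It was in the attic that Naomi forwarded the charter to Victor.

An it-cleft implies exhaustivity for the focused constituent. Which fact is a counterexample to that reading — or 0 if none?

The cleft puts "in the attic" in focus and presupposes the open proposition with agent = Naomi, thing = the charter, recipient = Victor.
The exhaustive reading says no other setting fits that background.
Every other fact differs from the presupposition on some backgrounded slot, so none challenges the exhaustivity.

0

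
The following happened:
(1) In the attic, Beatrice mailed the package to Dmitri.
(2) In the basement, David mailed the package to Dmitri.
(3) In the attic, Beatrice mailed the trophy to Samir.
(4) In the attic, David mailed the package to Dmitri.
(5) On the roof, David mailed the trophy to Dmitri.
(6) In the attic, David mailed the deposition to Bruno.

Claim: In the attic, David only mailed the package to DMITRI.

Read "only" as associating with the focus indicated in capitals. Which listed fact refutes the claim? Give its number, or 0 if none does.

The capitals mark "Dmitri" as focus. So "only" rules out other recipients, with the rest (agent = David, thing = the package, setting = in the attic) as background.
Every other fact changes something in the background, not just the recipient. Nothing refutes the claim.

0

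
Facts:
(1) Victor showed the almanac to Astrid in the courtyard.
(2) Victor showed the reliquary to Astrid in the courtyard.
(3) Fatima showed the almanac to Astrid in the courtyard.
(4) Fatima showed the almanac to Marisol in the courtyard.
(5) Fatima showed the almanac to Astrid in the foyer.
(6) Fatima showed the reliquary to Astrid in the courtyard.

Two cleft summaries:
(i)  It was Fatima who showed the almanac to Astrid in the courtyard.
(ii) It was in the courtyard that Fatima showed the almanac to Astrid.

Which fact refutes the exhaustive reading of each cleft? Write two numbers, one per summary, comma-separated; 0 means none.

Summary (i) focuses "Fatima" (the agent); background same thing, recipient, setting (the almanac / Astrid / in the courtyard). Fact (1) matches that background with agent = Victor — refutes (i).
Summary (ii) focuses "in the courtyard" (the setting); background same agent, thing, recipient (Fatima / the almanac / Astrid). Fact (5) matches that background with setting = in the foyer — refutes (ii).

1, 5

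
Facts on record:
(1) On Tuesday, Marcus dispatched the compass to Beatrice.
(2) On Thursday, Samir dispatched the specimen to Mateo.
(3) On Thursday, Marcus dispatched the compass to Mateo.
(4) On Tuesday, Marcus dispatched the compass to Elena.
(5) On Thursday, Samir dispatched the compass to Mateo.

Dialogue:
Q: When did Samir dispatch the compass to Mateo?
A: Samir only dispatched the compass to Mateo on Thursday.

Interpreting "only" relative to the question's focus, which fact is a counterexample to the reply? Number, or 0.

The question "When did ...?" targets the setting, so in the reply the focus falls on "on Thursday".
So "only" ranges over settings; the rest (agent = Samir, thing = the compass, recipient = Mateo) is presupposed.
No fact keeps agent = Samir, thing = the compass, recipient = Mateo while changing the setting; every other fact differs on something backgrounded. The reply stands.
(Fact (2) would refute a reading with focus on the thing — but that is not what the question asks.)

0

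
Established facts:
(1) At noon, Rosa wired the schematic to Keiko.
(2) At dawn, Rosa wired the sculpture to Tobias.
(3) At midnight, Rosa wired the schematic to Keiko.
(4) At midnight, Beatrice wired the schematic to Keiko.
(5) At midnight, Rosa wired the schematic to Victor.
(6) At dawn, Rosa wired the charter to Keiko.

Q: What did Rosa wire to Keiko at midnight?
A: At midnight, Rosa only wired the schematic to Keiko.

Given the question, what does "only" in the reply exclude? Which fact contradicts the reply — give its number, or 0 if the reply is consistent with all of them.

Answering "What did ...?" puts focus on the thing — here, "the schematic".
So "only" ranges over things; the rest (agent = Rosa, recipient = Keiko, setting = at midnight) is presupposed.
No fact keeps agent = Rosa, recipient = Keiko, setting = at midnight while changing the thing; every other fact differs on something backgrounded. The reply stands.
(Fact (1) would refute a reading with focus on the setting — but that is not what the question asks.)

0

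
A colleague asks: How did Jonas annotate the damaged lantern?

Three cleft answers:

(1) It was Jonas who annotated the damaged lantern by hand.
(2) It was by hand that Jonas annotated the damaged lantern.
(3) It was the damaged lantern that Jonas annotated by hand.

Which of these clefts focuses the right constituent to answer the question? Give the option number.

2

The question word "how" targets the manner.
Option (1) clefts "Jonas" — the subject (agent), not what was asked.
Option (2) clefts "by hand" — that matches what the question asks about.
Option (3) clefts "the damaged lantern" — the direct object, not what was asked.
So the congruent reply is (2).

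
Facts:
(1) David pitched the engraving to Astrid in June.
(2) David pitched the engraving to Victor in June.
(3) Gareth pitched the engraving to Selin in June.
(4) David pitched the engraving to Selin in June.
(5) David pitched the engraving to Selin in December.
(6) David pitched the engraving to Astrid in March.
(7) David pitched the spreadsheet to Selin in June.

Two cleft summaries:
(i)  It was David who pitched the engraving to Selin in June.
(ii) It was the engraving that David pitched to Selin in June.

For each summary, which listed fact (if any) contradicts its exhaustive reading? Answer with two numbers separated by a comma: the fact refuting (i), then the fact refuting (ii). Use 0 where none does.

(i): focus "David". Looking for same thing, recipient, setting (the engraving / Selin / in June) with some other agent — fact (3) has Gareth there. Refuted.
(ii): focus "the engraving". Looking for same agent, recipient, setting (David / Selin / in June) with some other thing — fact (7) has the spreadsheet there. Refuted.

3, 7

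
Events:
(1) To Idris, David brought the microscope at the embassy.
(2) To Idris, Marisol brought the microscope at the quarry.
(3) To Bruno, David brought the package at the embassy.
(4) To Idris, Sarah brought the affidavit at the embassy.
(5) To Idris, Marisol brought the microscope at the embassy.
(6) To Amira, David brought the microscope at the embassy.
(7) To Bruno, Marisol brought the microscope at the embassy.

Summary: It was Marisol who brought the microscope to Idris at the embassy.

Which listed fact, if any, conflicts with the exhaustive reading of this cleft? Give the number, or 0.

1

Focus of the cleft: "Marisol" (the agent). Presupposed background: the microscope as thing and Idris as recipient and at the embassy as setting.
The exhaustive reading says no other agent fits that background.
Fact (1) shares the background but with agent = David; exhaustivity is violated.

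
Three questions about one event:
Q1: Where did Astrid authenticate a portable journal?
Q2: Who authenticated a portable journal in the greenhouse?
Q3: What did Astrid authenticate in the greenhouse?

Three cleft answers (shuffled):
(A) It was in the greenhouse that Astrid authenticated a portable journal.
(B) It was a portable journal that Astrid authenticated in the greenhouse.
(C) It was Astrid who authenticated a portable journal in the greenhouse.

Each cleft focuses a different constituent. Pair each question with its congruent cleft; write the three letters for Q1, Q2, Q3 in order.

ACB

Q1 asks about the location; cleft (A) focuses "in the greenhouse", which is the location — so Q1 → A.
Q2 asks about the subject (agent); cleft (C) focuses "Astrid", which is the subject (agent) — so Q2 → C.
Q3 asks about the direct object; cleft (B) focuses "a portable journal", which is the direct object — so Q3 → B.
Mapping: Q1→A, Q2→C, Q3→B.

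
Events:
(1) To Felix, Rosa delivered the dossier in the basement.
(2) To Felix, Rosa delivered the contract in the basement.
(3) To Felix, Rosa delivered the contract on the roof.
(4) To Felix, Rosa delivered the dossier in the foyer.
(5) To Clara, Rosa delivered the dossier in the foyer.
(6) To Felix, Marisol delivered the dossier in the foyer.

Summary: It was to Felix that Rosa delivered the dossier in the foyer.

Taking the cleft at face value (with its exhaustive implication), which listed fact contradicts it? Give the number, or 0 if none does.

5

Focus of the cleft: "Felix" (the recipient). Presupposed background: Rosa as agent and the dossier as thing and in the foyer as setting.
Exhaustivity: Felix is the only recipient satisfying that background.
But fact (5) also has Rosa as agent and the dossier as thing and in the foyer as setting, with recipient = Clara — so the exhaustive reading fails.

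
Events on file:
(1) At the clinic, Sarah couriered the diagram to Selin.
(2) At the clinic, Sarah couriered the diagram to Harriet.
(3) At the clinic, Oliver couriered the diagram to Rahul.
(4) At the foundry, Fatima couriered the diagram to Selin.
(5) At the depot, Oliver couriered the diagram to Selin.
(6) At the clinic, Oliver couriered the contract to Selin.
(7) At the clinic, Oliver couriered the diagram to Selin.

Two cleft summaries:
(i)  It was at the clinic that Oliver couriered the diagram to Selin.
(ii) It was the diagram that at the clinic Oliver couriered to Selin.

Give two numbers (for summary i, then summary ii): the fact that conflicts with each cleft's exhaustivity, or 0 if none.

Summary (i) focuses "at the clinic" (the setting); background Oliver as agent and the diagram as thing and Selin as recipient. Fact (5) matches that background with setting = at the depot — refutes (i).
Summary (ii) focuses "the diagram" (the thing); background Oliver as agent and Selin as recipient and at the clinic as setting. Fact (6) matches that background with thing = the contract — refutes (ii).

5, 6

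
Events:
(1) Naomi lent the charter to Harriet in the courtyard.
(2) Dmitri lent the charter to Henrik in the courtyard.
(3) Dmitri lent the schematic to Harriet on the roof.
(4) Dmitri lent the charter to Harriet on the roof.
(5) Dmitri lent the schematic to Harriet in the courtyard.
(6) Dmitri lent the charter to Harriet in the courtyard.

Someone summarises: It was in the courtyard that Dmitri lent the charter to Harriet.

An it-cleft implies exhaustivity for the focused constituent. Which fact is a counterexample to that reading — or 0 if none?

The cleft puts "in the courtyard" in focus and presupposes the open proposition with Dmitri as agent and the charter as thing and Harriet as recipient.
The exhaustive reading says no other setting fits that background.
Fact (4) shares the background but with setting = on the roof; exhaustivity is violated.

4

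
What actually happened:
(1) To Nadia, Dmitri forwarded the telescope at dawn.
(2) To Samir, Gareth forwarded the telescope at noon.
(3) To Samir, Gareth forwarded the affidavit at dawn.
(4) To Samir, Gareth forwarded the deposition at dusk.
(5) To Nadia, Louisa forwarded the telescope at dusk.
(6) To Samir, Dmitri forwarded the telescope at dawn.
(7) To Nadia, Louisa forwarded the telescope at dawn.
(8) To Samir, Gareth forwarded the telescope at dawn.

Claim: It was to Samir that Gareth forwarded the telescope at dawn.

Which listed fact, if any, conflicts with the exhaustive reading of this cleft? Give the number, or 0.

0

Focus of the cleft: "Samir" (the recipient). Presupposed background: same agent, thing, setting (Gareth / the telescope / at dawn).
Exhaustivity: Samir is the only recipient satisfying that background.
Every other fact differs from the presupposition on some backgrounded slot, so none challenges the exhaustivity.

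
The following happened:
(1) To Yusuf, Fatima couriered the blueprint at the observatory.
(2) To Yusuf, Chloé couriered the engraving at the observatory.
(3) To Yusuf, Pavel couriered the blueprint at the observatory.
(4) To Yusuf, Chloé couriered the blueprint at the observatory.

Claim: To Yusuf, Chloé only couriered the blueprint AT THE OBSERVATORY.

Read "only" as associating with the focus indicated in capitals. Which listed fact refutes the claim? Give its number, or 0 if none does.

Focus (in capitals) is "at the observatory" — the setting. "Only" excludes alternative settings while holding fixed same agent, thing, recipient (Chloé / the blueprint / Yusuf).
No fact matches same agent, thing, recipient (Chloé / the blueprint / Yusuf) with a different setting — every other fact differs on at least one backgrounded slot. So no fact refutes it.

0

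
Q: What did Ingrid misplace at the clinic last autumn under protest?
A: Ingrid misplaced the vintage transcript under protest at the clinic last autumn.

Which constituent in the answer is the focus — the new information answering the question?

the vintage transcript

The wh-word "what" asks about the direct object.
In the answer, "Ingrid", "under protest", "at the clinic" and "last autumn" are given — repeated from the question.
The constituent filling the direct object gap is "the vintage transcript"; that is the focus and would carry nuclear stress.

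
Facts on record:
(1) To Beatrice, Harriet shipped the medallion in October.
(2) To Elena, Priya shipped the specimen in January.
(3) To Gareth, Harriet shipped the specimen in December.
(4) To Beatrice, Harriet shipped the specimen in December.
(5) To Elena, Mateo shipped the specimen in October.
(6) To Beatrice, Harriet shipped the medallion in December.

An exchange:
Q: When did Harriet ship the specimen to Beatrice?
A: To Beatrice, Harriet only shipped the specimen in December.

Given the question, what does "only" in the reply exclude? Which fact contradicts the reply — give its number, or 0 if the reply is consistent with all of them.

Answering "When did ...?" puts focus on the setting — here, "in December".
So "only" ranges over settings; the rest (agent = Harriet, thing = the specimen, recipient = Beatrice) is presupposed.
No fact keeps agent = Harriet, thing = the specimen, recipient = Beatrice while changing the setting; every other fact differs on something backgrounded. The reply stands.
(Fact (3) would refute a reading with focus on the recipient — but that is not what the question asks.)

0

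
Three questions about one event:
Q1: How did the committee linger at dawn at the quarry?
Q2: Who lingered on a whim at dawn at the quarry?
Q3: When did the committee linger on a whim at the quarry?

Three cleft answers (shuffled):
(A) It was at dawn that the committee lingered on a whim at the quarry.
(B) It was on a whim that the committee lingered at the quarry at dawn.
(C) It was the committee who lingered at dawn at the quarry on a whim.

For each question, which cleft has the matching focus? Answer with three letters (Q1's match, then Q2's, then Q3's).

BCA

Q1 asks about the manner; cleft (B) focuses "on a whim", which is the manner — so Q1 → B.
Q2 asks about the subject (agent); cleft (C) focuses "the committee", which is the subject (agent) — so Q2 → C.
Q3 asks about the time; cleft (A) focuses "at dawn", which is the time — so Q3 → A.
Mapping: Q1→B, Q2→C, Q3→A.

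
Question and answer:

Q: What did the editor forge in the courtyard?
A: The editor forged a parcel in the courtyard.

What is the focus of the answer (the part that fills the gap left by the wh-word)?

The wh-word "what" asks about the direct object.
In the answer, "the editor" and "in the courtyard" are given — repeated from the question.
The constituent filling the direct object gap is "a parcel"; that is the focus and would carry nuclear stress.

a parcel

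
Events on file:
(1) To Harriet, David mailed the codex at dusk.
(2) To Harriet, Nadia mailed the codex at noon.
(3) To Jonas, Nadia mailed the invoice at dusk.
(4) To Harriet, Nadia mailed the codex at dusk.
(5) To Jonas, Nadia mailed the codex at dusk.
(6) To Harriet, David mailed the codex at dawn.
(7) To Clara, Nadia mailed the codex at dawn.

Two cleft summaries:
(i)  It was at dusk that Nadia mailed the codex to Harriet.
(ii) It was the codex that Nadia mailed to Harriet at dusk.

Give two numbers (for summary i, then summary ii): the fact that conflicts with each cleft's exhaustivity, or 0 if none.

2, 0

(i): focus "at dusk". Looking for agent = Nadia, thing = the codex, recipient = Harriet with some other setting — fact (2) has at noon there. Refuted.
(ii): focus "the codex". No fact shares agent = Nadia, recipient = Harriet, setting = at dusk with a different thing. 0.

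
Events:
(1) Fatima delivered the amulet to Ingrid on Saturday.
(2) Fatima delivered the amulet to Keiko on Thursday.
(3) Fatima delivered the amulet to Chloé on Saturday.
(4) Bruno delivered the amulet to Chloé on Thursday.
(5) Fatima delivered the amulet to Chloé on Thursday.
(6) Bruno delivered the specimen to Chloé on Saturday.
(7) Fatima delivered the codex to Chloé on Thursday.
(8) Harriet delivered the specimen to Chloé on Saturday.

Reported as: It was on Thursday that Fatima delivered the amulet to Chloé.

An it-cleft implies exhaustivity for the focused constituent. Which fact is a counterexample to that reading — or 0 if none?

The cleft puts "on Thursday" in focus and presupposes the open proposition with agent = Fatima, thing = the amulet, recipient = Chloé.
The exhaustive reading says no other setting fits that background.
Fact (3) shares the background but with setting = on Saturday; exhaustivity is violated.

3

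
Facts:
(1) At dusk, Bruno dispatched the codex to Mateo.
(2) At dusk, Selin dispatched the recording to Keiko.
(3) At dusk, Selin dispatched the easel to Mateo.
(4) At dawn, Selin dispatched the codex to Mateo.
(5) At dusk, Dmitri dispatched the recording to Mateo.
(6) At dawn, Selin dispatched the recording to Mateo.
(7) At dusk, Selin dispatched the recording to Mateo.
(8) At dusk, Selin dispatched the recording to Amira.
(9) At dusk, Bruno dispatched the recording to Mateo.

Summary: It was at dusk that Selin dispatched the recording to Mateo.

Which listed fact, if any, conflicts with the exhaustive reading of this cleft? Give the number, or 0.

The cleft puts "at dusk" in focus and presupposes the open proposition with Selin as agent and the recording as thing and Mateo as recipient.
The exhaustive reading says no other setting fits that background.
Fact (6) shares the background but with setting = at dawn; exhaustivity is violated.

6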